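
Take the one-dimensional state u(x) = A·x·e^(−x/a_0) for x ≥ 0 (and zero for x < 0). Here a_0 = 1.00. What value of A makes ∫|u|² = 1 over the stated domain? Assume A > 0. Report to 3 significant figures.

We need A² ∫|f|² dx = 1, taking the integral from 0 to ∞.
Recall ∫₀^∞ x^m e^(−x/β) dx = m!·β^(m+1), carrying out the integral gives A² · a_0^3/4.
So A² = (a_0^3/4)^(−1).
With a_0 = 1.00: A² = 4.000 and A = 2.000.

A ≈ 2.00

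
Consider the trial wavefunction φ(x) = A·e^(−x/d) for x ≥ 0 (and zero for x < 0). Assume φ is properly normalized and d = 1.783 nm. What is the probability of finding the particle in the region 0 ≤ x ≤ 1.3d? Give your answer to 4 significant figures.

The probability is P = ∫ |φ|² dx over [0, 1.3d].
Since A² = 1/(d/2), this is the region integral divided by the full normalization integral.
In terms of u = x/d (A² and the length scale cancel between numerator and denominator), P = [∫_{0}^{1.3} e^(-2·u) du] / [∫_{0}^{∞} e^(-2·u) du].
With ∫ e^(-2·u) du = -e^(-2·u)/2 + C, the region integral is 1/2 - e^(-13/5)/2 and the full one is 1/2.
The result is P = 0.92573.

P ≈ 0.9257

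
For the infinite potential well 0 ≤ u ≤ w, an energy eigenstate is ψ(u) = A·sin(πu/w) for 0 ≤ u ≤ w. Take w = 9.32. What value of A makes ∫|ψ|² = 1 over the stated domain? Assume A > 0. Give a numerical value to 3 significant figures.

The normalization condition is ∫|ψ|² du = 1 from 0 to w.
Using sin²θ = (1 − cos 2θ)/2, with ψ = A·sin(πu/w), the integral evaluates to A²·[w/2].
Setting this equal to 1 gives A² = 1/(w/2).
With w = 9.32: A² = 0.2146 and A = 0.4632.

A ≈ 0.463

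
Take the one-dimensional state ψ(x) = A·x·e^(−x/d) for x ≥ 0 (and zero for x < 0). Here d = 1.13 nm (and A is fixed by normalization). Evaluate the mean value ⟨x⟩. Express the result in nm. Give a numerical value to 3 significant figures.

⟨x⟩ ≈ 1.70 nm

The expectation value is the |ψ|²-weighted average of x: ∫ x|ψ|² dx.
The ratio of the moment integral to the normalization integral gives ⟨x⟩ = 3·d/2.
Putting d = 1.13 gives 1.695.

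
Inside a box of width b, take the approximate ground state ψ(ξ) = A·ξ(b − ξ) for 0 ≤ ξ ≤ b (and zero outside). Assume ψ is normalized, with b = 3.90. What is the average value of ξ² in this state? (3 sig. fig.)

By definition ⟨ξ²⟩ = ∫ ξ^2 |ψ(ξ)|² dξ.
Expanding the polynomial and integrating term by term, since the A² factors cancel between numerator and denominator, ⟨ξ²⟩ = 2·b^2/7.
With b = 3.90, ⟨ξ^2⟩ = 4.346.

⟨ξ^2⟩ ≈ 4.35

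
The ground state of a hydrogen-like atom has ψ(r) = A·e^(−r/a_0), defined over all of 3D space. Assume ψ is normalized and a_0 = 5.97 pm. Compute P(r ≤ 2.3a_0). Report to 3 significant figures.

Integrate the radial probability density 4πr²|ψ|² over r ≤ 2.3a_0.
A² is fixed by ∫₀^∞ 4πr²|ψ|² dr = 1, i.e. A² = (π·a_0^3)^(−1).
Substituting u = r/a_0, A², 4π and the length scale all cancel in the ratio: P = ∫_{0}^{2.3} u^2·e^(-2·u) du / ∫_{0}^{∞} u^2·e^(-2·u) du.
An antiderivative of u^2·e^(-2·u) is -(2·u^2 + 2·u + 1)·e^(-2·u)/4; evaluating from 0 to 2.3 gives 1/4 - 809·e^(-23/5)/200, while the full integral is 1/4.
The region integral divided by the full integral gives P = 0.8374.

P ≈ 0.837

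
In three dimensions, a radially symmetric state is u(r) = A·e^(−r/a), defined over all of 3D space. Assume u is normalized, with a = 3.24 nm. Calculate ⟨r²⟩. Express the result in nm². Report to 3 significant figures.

⟨r^2⟩ ≈ 31.5 nm^2

⟨r²⟩ = ∫ r^2 |u|² 4πr² dr over the full domain.
With ∫₀^∞ r^4 e^(−αr) dr = 4!/α^5, the ratio of the moment integral to the normalization integral gives ⟨r²⟩ = 3·a^2.
With a = 3.24, ⟨r^2⟩ = 31.49.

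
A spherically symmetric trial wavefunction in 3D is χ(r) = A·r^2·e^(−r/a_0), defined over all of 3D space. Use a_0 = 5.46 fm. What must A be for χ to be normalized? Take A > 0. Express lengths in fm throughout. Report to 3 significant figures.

Normalization requires ∫|χ|² 4πr² dr = 1, integrated from 0 to ∞.
Using ∫₀^∞ rⁿ e^(−αr) dr = n!/αⁿ⁺¹, the integral (without the A² prefactor) comes out to 45·π·a_0^7/2.
Substituting a_0 = 5.46 gives A² = 9.780E-8, so A = 0.0003127.

A ≈ 0.000313 fm^(-7/2)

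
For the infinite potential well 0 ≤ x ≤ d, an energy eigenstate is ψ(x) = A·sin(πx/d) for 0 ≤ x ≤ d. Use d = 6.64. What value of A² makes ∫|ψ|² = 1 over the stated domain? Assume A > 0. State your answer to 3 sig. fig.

A^2 ≈ 0.301

Normalization requires ∫|ψ|² dx = 1, integrated from 0 to d.
The integral (without the A² prefactor) comes out to d/2.
Setting this equal to 1 gives A² = 1/(d/2).
Plugging in d = 6.64 yields A = 0.5488.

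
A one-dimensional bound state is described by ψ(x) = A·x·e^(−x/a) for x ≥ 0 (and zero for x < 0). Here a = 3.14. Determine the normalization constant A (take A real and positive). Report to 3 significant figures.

A ≈ 0.359

Require ∫ |ψ|² dx = 1 over the whole domain.
With ∫₀^∞ x^2 e^(−αx) dx = 2!/α^3, with ψ = A·x·e^(−x/a), the integral evaluates to A²·[a^3/4].
Hence A² = 1/[a^3/4].
Plugging in a = 3.14 yields A = 0.3594.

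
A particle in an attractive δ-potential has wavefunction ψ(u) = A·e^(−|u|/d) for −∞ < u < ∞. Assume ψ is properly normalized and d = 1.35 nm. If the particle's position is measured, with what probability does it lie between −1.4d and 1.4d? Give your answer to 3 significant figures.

|ψ|² is the probability density, so P = ∫_{−1.4d}^{1.4d} |ψ|² du.
The normalization integral ∫|ψ|²du over the whole domain equals d·A², and A² cancels in the ratio.
By symmetry take twice the u ≥ 0 contribution in numerator and denominator; the 2's cancel. Substituting t = u/d, A² and the length scale cancel in the ratio: P = ∫_{0}^{1.4} e^(-2·t) dt / ∫_{0}^{∞} e^(-2·t) dt.
With ∫ e^(-2·t) dt = -e^(-2·t)/2 + C, the region integral is 1/2 - e^(-14/5)/2 and the full one is 1/2.
Evaluating gives P = 0.9392.

P ≈ 0.939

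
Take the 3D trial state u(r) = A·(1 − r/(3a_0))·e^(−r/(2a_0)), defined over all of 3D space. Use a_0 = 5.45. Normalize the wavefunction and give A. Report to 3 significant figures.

A ≈ 0.0272

The normalization condition is ∫|u|² 4πr² dr = 1 from 0 to ∞.
The angular integral contributes 4π, leaving ∫₀^∞ r²|u|² dr.
With u = A·(1 − r/(3a_0))·e^(−r/(2a_0)), the integral evaluates to A²·[8·π·a_0^3/3].
Setting this equal to 1 gives A² = 1/(8·π·a_0^3/3).
Substituting a_0 = 5.45 gives A² = 0.0007374, so A = 0.02715.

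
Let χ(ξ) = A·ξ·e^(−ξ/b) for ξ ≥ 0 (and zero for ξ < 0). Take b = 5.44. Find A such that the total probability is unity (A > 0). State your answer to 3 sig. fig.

The normalization condition is ∫|χ|² dξ = 1 from 0 to ∞.
∫|χ|² dξ = A²·(b^3/4).
Setting this equal to 1 gives A² = 1/(b^3/4).
Plugging in b = 5.44 yields A = 0.1576.

A ≈ 0.158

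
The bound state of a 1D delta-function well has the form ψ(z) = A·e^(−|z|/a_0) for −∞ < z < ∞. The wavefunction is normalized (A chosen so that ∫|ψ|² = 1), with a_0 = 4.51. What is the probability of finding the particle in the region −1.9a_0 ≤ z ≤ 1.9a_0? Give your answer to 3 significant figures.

The probability is P = ∫ |ψ|² dz over [−1.9a_0, 1.9a_0].
With A² fixed by ∫|ψ|² = 1, i.e. A² = (a_0)^(−1), substitute and integrate.
Both integrals are even about z = 0, so only the z ≥ 0 halves are needed (the factors of 2 cancel). Substituting u = z/a_0, A² and the length scale cancel in the ratio: P = ∫_{0}^{1.9} e^(-2·u) du / ∫_{0}^{∞} e^(-2·u) du.
Using ∫ e^(-2·u) du = -e^(-2·u)/2, the numerator is 1/2 - e^(-19/5)/2 and the denominator is 1/2.
Evaluating gives P = 0.9776.

P ≈ 0.978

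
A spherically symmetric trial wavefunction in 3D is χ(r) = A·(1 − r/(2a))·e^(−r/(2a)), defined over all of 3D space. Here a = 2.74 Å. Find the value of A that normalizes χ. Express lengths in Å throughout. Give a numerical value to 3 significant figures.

Normalization requires ∫|χ|² 4πr² dr = 1, integrated from 0 to ∞.
With ∫₀^∞ r^4 e^(−αr) dr = 4!/α^5, with χ = A·(1 − r/(2a))·e^(−r/(2a)), the integral evaluates to A²·[8·π·a^3].
Hence A² = 1/[8·π·a^3].
Plugging in a = 2.74 yields A = 0.04398.

A ≈ 0.0440 Å^(-3/2)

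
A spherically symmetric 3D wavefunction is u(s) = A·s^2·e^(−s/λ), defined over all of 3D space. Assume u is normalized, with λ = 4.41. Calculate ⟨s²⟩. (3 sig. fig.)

The expectation value is the |u|²-weighted average of s^2: ∫ s^2|u|² 4πs² ds.
With ∫₀^∞ s^8 e^(−αs) ds = 8!/α^9, evaluating both integrals, ⟨s²⟩ = 14·λ^2.
With λ = 4.41, ⟨s^2⟩ = 272.3.

⟨s^2⟩ ≈ 272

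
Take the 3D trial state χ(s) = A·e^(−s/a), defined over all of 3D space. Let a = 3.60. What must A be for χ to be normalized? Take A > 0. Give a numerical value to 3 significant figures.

A ≈ 0.0826

Normalization requires ∫|χ|² 4πs² ds = 1, integrated from 0 to ∞.
Using ∫₀^∞ sⁿ e^(−αs) ds = n!/αⁿ⁺¹, carrying out the integral gives A² · π·a^3.
Setting this equal to 1 gives A² = 1/(π·a^3).
With a = 3.60: A² = 0.006822 and A = 0.08260.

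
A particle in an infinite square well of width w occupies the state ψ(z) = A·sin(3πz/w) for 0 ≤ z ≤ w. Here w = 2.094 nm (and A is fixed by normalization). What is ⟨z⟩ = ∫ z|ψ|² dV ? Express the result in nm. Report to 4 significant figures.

⟨z⟩ = ∫ z |ψ|² dz over the full domain.
With ∫₀^w sin²(nπz/w) dz = w/2, since the A² factors cancel between numerator and denominator, ⟨z⟩ = w/2.
With w = 2.094, ⟨z⟩ = 1.0470.

⟨z⟩ ≈ 1.047 nm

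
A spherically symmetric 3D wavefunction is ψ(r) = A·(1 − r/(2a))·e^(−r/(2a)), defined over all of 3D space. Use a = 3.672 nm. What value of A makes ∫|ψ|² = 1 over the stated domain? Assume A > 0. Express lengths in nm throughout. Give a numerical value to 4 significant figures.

A ≈ 0.02835 nm^(-3/2)

The normalization condition is ∫|ψ|² 4πr² dr = 1 from 0 to ∞.
In 3D with spherical symmetry the volume element is 4πr² dr.
Using ∫₀^∞ rⁿ e^(−αr) dr = n!/αⁿ⁺¹, carrying out the integral gives A² · 8·π·a^3.
Hence A² = 1/[8·π·a^3].
With a = 3.672: A² = 0.00080362 and A = 0.028348.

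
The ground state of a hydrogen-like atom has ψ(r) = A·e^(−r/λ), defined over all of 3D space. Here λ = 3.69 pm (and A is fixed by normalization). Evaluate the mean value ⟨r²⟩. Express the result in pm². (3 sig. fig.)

⟨r²⟩ = ∫ r^2 |ψ|² 4πr² dr over the full domain.
Recall ∫₀^∞ r^m e^(−r/β) dr = m!·β^(m+1), the ratio of the moment integral to the normalization integral gives ⟨r²⟩ = 3·λ^2.
Putting λ = 3.69 gives 40.85.

⟨r^2⟩ ≈ 40.8 pm^2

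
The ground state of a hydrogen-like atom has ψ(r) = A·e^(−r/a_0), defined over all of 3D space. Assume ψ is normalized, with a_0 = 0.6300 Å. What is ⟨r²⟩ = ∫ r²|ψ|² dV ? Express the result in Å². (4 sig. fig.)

⟨r^2⟩ ≈ 1.191 Å^2

By definition ⟨r²⟩ = ∫ r^2 |ψ(r)|² 4πr² dr.
The ratio of the moment integral to the normalization integral gives ⟨r²⟩ = 3·a_0^2.
Putting a_0 = 0.6300 gives 1.1907.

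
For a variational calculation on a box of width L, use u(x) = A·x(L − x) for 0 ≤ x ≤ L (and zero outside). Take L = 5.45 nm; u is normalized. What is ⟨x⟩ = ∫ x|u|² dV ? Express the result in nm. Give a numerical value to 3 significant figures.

⟨x⟩ ≈ 2.73 nm

The expectation value is the |u|²-weighted average of x: ∫ x|u|² dx.
The ratio of the moment integral to the normalization integral gives ⟨x⟩ = L/2.
With L = 5.45, ⟨x⟩ = 2.725.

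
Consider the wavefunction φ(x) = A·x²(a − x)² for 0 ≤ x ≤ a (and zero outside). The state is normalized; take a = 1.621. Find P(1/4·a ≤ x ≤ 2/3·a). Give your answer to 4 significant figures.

P ≈ 0.8062

P = ∫_{1/4·a}^{2/3·a} |φ(x)|² dx.
With A² fixed by ∫|φ|² = 1, i.e. A² = (a^9/630)^(−1), substitute and integrate.
In terms of u = x/a (A² and the length scale cancel between numerator and denominator), P = [∫_{1/4}^{2/3} u^4·(1 - u)^4 du] / [∫_{0}^{1} u^4·(1 - u)^4 du].
Using ∫ u^4·(1 - u)^4 du = u^5·(70·u^4 - 315·u^3 + 540·u^2 - 420·u + 126)/630, the numerator is ≈ 0.00127973 and the denominator is 1/630.
This works out to P = 0.80623.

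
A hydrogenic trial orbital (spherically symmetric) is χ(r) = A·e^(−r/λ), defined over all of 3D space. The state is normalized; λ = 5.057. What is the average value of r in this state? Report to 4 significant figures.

⟨r⟩ ≈ 7.586

By definition ⟨r⟩ = ∫ r |χ(r)|² 4πr² dr.
With ∫₀^∞ r^3 e^(−αr) dr = 3!/α^4, evaluating both integrals, ⟨r⟩ = 3·λ/2.
Putting λ = 5.057 gives 7.5855.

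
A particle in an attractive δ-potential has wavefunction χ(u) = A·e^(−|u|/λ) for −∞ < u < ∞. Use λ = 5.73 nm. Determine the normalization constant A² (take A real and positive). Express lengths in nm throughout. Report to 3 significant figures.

Require ∫ |χ|² du = 1 over the whole domain.
With χ = A·e^(−|u|/λ), the integral evaluates to A²·[λ].
With λ = 5.73: A² = 0.1745 and A = 0.4178.

A^2 ≈ 0.175 nm^(-1)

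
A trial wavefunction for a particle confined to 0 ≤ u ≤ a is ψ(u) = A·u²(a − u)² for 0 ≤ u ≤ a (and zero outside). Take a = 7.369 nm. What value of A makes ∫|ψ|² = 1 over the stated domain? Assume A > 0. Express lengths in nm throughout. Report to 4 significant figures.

Normalization requires ∫|ψ|² du = 1, integrated from 0 to a.
Expanding the polynomial and integrating term by term, with ψ = A·u²(a − u)², the integral evaluates to A²·[a^9/630].
Hence A² = 1/[a^9/630].
Substituting a = 7.369 gives A² = 0.0000098325, so A = 0.0031357.

A ≈ 0.003136 nm^(-9/2)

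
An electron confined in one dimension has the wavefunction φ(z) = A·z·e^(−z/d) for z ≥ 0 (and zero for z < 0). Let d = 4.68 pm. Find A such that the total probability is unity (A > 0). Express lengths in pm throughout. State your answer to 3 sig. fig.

We need A² ∫|f|² dz = 1, taking the integral from 0 to ∞.
Recall ∫₀^∞ z^m e^(−z/β) dz = m!·β^(m+1), the integral (without the A² prefactor) comes out to d^3/4.
With d = 4.68: A² = 0.03902 and A = 0.1975.

A ≈ 0.198 pm^(-3/2)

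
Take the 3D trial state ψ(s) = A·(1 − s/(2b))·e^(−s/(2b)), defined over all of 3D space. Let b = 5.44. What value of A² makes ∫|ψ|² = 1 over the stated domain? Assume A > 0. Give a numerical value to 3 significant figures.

Require ∫ |ψ|² 4πs² ds = 1 over the whole domain.
(Spherical symmetry: dV = 4πs² ds.)
Using ∫₀^∞ sⁿ e^(−αs) ds = n!/αⁿ⁺¹, carrying out the integral gives A² · 8·π·b^3.
Setting this equal to 1 gives A² = 1/(8·π·b^3).
Substituting b = 5.44 gives A² = 0.0002472, so A = 0.01572.

A^2 ≈ 0.000247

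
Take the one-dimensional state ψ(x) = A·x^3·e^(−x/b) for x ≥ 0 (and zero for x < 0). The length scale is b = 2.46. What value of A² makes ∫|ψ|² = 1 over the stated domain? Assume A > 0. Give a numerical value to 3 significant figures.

The normalization condition is ∫|ψ|² dx = 1 from 0 to ∞.
The integral (without the A² prefactor) comes out to 45·b^7/8.
So A² = (45·b^7/8)^(−1).
Plugging in b = 2.46 yields A = 0.01806.

A^2 ≈ 0.000326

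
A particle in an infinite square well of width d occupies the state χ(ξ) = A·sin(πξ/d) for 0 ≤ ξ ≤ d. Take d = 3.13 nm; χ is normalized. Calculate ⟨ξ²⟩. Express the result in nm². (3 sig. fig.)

⟨ξ^2⟩ ≈ 2.77 nm^2

The expectation value is the |χ|²-weighted average of ξ^2: ∫ ξ^2|χ|² dξ.
The ratio of the moment integral to the normalization integral gives ⟨ξ²⟩ = -d^2/(2·π^2) + d^2/3.
Putting d = 3.13 gives 2.769.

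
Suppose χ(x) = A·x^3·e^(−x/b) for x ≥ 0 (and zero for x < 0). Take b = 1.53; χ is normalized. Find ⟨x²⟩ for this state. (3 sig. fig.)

⟨x^2⟩ ≈ 32.8

⟨x²⟩ = ∫ x^2 |χ|² dx over the full domain.
Recall ∫₀^∞ x^m e^(−x/β) dx = m!·β^(m+1), since the A² factors cancel between numerator and denominator, ⟨x²⟩ = 14·b^2.
Putting b = 1.53 gives 32.77.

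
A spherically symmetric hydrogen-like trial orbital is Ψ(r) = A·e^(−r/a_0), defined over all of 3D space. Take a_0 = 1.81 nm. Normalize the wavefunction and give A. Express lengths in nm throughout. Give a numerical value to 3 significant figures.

A ≈ 0.232 nm^(-3/2)

We need A² ∫|f|² 4πr² dr = 1, taking the integral from 0 to ∞.
(Spherical symmetry: dV = 4πr² dr.)
With ∫₀^∞ r^2 e^(−αr) dr = 2!/α^3, carrying out the integral gives A² · π·a_0^3.
So A² = (π·a_0^3)^(−1).
Substituting a_0 = 1.81 gives A² = 0.05368, so A = 0.2317.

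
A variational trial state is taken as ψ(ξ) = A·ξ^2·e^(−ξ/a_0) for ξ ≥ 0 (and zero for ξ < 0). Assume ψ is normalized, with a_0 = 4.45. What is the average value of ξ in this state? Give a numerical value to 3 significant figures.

⟨ξ⟩ ≈ 11.1

⟨ξ⟩ = ∫ ξ |ψ|² dξ over the full domain.
With ∫₀^∞ ξ^5 e^(−αξ) dξ = 5!/α^6, the ratio of the moment integral to the normalization integral gives ⟨ξ⟩ = 5·a_0/2.
Putting a_0 = 4.45 gives 11.13.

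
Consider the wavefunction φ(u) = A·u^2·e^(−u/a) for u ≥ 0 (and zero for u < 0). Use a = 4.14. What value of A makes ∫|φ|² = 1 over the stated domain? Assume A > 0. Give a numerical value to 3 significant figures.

Require ∫ |φ|² du = 1 over the whole domain.
Carrying out the integral gives A² · 3·a^5/4.
Setting this equal to 1 gives A² = 1/(3·a^5/4).
Substituting a = 4.14 gives A² = 0.001096, so A = 0.03311.

A ≈ 0.0331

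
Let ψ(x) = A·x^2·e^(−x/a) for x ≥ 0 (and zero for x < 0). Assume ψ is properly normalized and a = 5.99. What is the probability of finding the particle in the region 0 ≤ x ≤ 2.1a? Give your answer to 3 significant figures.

P ≈ 0.410

The probability is P = ∫ |ψ|² dx over [0, 2.1a].
The normalization integral ∫|ψ|²dx over the whole domain equals 3·a^5/4·A², and A² cancels in the ratio.
Substituting u = x/a, A² and the length scale cancel in the ratio: P = ∫_{0}^{2.1} u^4·e^(-2·u) du / ∫_{0}^{∞} u^4·e^(-2·u) du.
An antiderivative of u^4·e^(-2·u) is -(u^4/2 + u^3 + 3·u^2/2 + 3·u/2 + 3/4)·e^(-2·u); evaluating from 0 to 2.1 gives ≈ 0.30763, while the full integral is 3/4.
Taking the ratio, P = 0.4102.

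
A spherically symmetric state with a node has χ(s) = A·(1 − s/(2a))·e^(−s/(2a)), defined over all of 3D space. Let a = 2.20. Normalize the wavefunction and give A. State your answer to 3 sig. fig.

The normalization condition is ∫|χ|² 4πs² ds = 1 from 0 to ∞.
With ∫₀^∞ s^4 e^(−αs) ds = 4!/α^5, with χ = A·(1 − s/(2a))·e^(−s/(2a)), the integral evaluates to A²·[8·π·a^3].
Substituting a = 2.20 gives A² = 0.003737, so A = 0.06113.

A ≈ 0.0611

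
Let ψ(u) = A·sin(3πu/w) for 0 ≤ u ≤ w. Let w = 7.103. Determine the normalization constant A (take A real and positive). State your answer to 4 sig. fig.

The normalization condition is ∫|ψ|² du = 1 from 0 to w.
With ∫₀^w sin²(nπu/w) du = w/2, ∫|ψ|² du = A²·(w/2).
So A² = (w/2)^(−1).
Substituting w = 7.103 gives A² = 0.28157, so A = 0.53063.

A ≈ 0.5306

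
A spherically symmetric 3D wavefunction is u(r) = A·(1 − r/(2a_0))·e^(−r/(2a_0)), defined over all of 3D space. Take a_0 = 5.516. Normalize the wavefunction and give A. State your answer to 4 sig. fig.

A ≈ 0.01540

Normalization requires ∫|u|² 4πr² dr = 1, integrated from 0 to ∞.
(Spherical symmetry: dV = 4πr² dr.)
With ∫₀^∞ r^4 e^(−αr) dr = 4!/α^5, carrying out the integral gives A² · 8·π·a_0^3.
So A² = (8·π·a_0^3)^(−1).
Substituting a_0 = 5.516 gives A² = 0.00023708, so A = 0.015397.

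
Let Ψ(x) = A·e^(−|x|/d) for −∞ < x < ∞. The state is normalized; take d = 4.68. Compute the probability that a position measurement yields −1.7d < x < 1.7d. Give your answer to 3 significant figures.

P ≈ 0.967

The probability is P = ∫ |Ψ|² dx over [−1.7d, 1.7d].
The normalization integral ∫|Ψ|²dx over the whole domain equals d·A², and A² cancels in the ratio.
Both integrals are even about x = 0, so only the x ≥ 0 halves are needed (the factors of 2 cancel). In terms of u = x/d (A² and the length scale cancel between numerator and denominator), P = [∫_{0}^{1.7} e^(-2·u) du] / [∫_{0}^{∞} e^(-2·u) du].
An antiderivative of e^(-2·u) is -e^(-2·u)/2; evaluating from 0 to 1.7 gives 1/2 - e^(-17/5)/2, while the full integral is 1/2.
This works out to P = 0.9666.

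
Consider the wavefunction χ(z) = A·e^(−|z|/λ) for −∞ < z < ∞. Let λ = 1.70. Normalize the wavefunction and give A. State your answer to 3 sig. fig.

A ≈ 0.767

We need A² ∫|f|² dz = 1, taking the integral from −∞ to ∞.
Using ∫₀^∞ zⁿ e^(−αz) dz = n!/αⁿ⁺¹, the integral (without the A² prefactor) comes out to λ.
With λ = 1.70: A² = 0.5882 and A = 0.7670.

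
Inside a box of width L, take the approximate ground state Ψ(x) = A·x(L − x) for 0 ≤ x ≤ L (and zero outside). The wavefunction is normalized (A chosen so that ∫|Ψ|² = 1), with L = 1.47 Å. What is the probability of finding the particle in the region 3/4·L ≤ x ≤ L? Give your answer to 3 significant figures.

P ≈ 0.104

The probability is P = ∫ |Ψ|² dx over [3/4·L, L].
Since A² = 1/(L^5/30), this is the region integral divided by the full normalization integral.
Substituting u = x/L, A² and the length scale cancel in the ratio: P = ∫_{3/4}^{1} u^2·(1 - u)^2 du / ∫_{0}^{1} u^2·(1 - u)^2 du.
With ∫ u^2·(1 - u)^2 du = u^3·(6·u^2 - 15·u + 10)/30 + C, the region integral is ≈ 0.0034505 and the full one is 1/30.
Evaluating gives P = 53/512.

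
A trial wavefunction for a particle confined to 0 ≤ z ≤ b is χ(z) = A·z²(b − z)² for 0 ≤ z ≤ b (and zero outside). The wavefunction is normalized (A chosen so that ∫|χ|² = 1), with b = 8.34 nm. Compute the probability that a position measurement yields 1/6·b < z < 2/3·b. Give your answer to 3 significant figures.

P = ∫_{1/6·b}^{2/3·b} |χ(z)|² dz.
Since A² = 1/(b^9/630), this is the region integral divided by the full normalization integral.
Let u = z/b; then A² and the length scale cancel, so P = ∫_{1/6}^{2/3} u^4·(1 - u)^4 du ÷ ∫_{0}^{1} u^4·(1 - u)^4 du.
With ∫ u^4·(1 - u)^4 du = u^5·(70·u^4 - 315·u^3 + 540·u^2 - 420·u + 126)/630 + C, the region integral is ≈ 0.0013432 and the full one is 1/630.
The result is P = 0.8462.

P ≈ 0.846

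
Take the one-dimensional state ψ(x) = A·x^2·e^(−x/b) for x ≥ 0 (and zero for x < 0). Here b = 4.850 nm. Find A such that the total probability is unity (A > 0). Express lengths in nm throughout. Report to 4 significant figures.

A ≈ 0.02229 nm^(-5/2)

We need A² ∫|f|² dx = 1, taking the integral from 0 to ∞.
With ∫₀^∞ x^4 e^(−αx) dx = 4!/α^5, the integral (without the A² prefactor) comes out to 3·b^5/4.
Substituting b = 4.850 gives A² = 0.00049686, so A = 0.022290.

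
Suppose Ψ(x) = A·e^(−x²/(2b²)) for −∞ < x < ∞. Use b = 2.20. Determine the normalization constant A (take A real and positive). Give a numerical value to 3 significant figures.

A ≈ 0.506

Normalization requires ∫|Ψ|² dx = 1, integrated from −∞ to ∞.
With Ψ = A·e^(−x²/(2b²)), the integral evaluates to A²·[√(π)·b].
Hence A² = 1/[√(π)·b].
Plugging in b = 2.20 yields A = 0.5064.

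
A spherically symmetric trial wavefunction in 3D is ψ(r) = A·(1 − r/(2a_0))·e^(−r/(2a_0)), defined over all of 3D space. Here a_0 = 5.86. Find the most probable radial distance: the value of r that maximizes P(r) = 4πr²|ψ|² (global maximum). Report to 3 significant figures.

r ≈ 30.7

Set d/dr [P(r) = 4πr²|ψ|²] = 0 and solve for r > 0.
Solving yields r = a_0·(√(5) + 3).
With a_0 = 5.86, the most probable radial distance is 30.68.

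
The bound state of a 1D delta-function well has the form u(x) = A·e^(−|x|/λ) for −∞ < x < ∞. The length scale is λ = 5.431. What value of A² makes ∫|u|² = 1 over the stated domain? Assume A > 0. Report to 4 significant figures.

Normalization requires ∫|u|² dx = 1, integrated from −∞ to ∞.
The integral (without the A² prefactor) comes out to λ.
Hence A² = 1/[λ].
Plugging in λ = 5.431 yields A = 0.42910.

A^2 ≈ 0.1841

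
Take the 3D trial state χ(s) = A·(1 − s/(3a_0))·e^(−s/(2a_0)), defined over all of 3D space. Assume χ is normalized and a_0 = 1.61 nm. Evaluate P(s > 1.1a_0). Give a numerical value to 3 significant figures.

With dV = 4πs²ds, the probability is ∫|χ|² dV over s > 1.1a_0.
The full normalization integral is A²·[8·π·a_0^3/3] = 1, fixing A².
Substituting u = s/a_0, A², 4π and the length scale all cancel in the ratio: P = ∫_{1.1}^{∞} u^2·(1 - u/3)^2·e^(-u) du / ∫_{0}^{∞} u^2·(1 - u/3)^2·e^(-u) du.
With ∫ u^2·(1 - u/3)^2·e^(-u) du = (-u^4 + 2·u^3 - 3·u^2 - 6·u - 6)·e^(-u)/9 + C, the region integral is ≈ 0.55597 and the full one is 2/3.
Taking the ratio yields P = 0.8340.

P ≈ 0.834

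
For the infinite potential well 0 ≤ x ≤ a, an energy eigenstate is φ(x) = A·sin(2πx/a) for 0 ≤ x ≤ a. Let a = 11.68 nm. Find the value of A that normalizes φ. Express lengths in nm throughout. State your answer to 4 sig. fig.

Normalization requires ∫|φ|² dx = 1, integrated from 0 to a.
With ∫₀^a sin²(nπx/a) dx = a/2, ∫|φ|² dx = A²·(a/2).
Plugging in a = 11.68 yields A = 0.41380.

A ≈ 0.4138 nm^(-1/2)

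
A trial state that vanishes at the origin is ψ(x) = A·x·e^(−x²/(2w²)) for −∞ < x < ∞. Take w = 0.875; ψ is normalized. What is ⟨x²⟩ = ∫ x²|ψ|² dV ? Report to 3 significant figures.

⟨x^2⟩ ≈ 1.15

By definition ⟨x²⟩ = ∫ x^2 |ψ(x)|² dx.
With ∫_{−∞}^{∞} x^(2m) e^(−αx²) dx = (2m−1)!!·√π / (2^m α^(m+1/2)), evaluating both integrals, ⟨x²⟩ = 3·w^2/2.
With w = 0.875, ⟨x^2⟩ = 1.148.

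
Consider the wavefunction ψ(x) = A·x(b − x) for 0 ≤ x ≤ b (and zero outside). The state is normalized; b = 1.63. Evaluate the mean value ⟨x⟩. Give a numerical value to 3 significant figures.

⟨x⟩ ≈ 0.815

By definition ⟨x⟩ = ∫ x |ψ(x)|² dx.
Evaluating both integrals, ⟨x⟩ = b/2.
With b = 1.63, ⟨x⟩ = 0.8150.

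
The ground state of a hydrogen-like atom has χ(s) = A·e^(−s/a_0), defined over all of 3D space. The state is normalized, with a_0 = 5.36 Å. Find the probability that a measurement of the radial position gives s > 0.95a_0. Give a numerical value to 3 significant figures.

P = ∫ |χ|² 4πs² ds over s > 0.95a_0.
A² is fixed by ∫₀^∞ 4πs²|χ|² ds = 1, i.e. A² = (π·a_0^3)^(−1).
Let u = s/a_0; then A², 4π and the length scale all cancel, so P = ∫_{0.95}^{∞} u^2·e^(-2·u) du ÷ ∫_{0}^{∞} u^2·e^(-2·u) du.
With ∫ u^2·e^(-2·u) du = -(2·u^2 + 2·u + 1)·e^(-2·u)/4 + C, the region integral is 941·e^(-19/10)/800 and the full one is 1/4.
This evaluates to P = 0.7037.

P ≈ 0.704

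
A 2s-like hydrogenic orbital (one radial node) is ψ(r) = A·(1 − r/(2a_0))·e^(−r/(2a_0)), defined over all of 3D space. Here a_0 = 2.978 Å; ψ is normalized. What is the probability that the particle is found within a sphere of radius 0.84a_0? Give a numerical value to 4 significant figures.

Integrate the radial probability density 4πr²|ψ|² over r ≤ 0.84a_0.
A² is fixed by ∫₀^∞ 4πr²|ψ|² dr = 1, i.e. A² = (8·π·a_0^3)^(−1).
Let u = r/a_0; then A², 4π and the length scale all cancel, so P = ∫_{0}^{0.84} u^2·(1 - u/2)^2·e^(-u) du ÷ ∫_{0}^{∞} u^2·(1 - u/2)^2·e^(-u) du.
An antiderivative of u^2·(1 - u/2)^2·e^(-u) is -(u^4/4 + u^2 + 2·u + 2)·e^(-u); evaluating from 0 to 0.84 gives ≈ 0.0529563, while the full integral is 2.
This evaluates to P = 0.026478.

P ≈ 0.02648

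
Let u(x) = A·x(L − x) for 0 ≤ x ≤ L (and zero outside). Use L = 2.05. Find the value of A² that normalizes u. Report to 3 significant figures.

A^2 ≈ 0.829

The normalization condition is ∫|u|² dx = 1 from 0 to L.
Expanding the polynomial and integrating term by term, the integral (without the A² prefactor) comes out to L^5/30.
With L = 2.05: A² = 0.8286 and A = 0.9103.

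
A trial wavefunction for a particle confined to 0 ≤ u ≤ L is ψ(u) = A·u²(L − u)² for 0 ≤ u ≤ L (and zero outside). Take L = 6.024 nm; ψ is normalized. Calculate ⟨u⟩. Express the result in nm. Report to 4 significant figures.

By definition ⟨u⟩ = ∫ u |ψ(u)|² du.
Expanding the polynomial and integrating term by term, evaluating both integrals, ⟨u⟩ = L/2.
With L = 6.024, ⟨u⟩ = 3.0120.

⟨u⟩ ≈ 3.012 nm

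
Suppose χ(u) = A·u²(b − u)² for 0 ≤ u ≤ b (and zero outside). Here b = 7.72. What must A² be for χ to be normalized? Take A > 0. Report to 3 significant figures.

A^2 ≈ 0.00000647

Normalization requires ∫|χ|² du = 1, integrated from 0 to b.
Expanding the polynomial and integrating term by term, the integral (without the A² prefactor) comes out to b^9/630.
So A² = (b^9/630)^(−1).
Substituting b = 7.72 gives A² = 0.000006468, so A = 0.002543.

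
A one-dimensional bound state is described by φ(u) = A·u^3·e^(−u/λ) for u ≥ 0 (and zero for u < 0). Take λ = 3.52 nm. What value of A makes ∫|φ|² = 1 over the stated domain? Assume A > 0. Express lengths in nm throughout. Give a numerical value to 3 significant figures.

We need A² ∫|f|² du = 1, taking the integral from 0 to ∞.
∫|φ|² du = A²·(45·λ^7/8).
Hence A² = 1/[45·λ^7/8].
Substituting λ = 3.52 gives A² = 0.00002655, so A = 0.005153.

A ≈ 0.00515 nm^(-7/2)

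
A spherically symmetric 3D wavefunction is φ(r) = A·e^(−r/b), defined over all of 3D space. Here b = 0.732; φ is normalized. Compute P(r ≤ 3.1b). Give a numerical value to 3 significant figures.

Integrate the radial probability density 4πr²|φ|² over r ≤ 3.1b.
A² is fixed by ∫₀^∞ 4πr²|φ|² dr = 1, i.e. A² = (π·b^3)^(−1).
In terms of u = r/b (A², 4π and the length scale all cancel between numerator and denominator), P = [∫_{0}^{3.1} u^2·e^(-2·u) du] / [∫_{0}^{∞} u^2·e^(-2·u) du].
Using ∫ u^2·e^(-2·u) du = -(2·u^2 + 2·u + 1)·e^(-2·u)/4, the numerator is 1/4 - 1321·e^(-31/5)/200 and the denominator is 1/4.
The region integral divided by the full integral gives P = 0.9464.

P ≈ 0.946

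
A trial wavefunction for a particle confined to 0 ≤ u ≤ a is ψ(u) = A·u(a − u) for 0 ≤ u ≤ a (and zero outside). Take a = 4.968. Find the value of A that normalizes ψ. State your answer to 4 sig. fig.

Require ∫ |ψ|² du = 1 over the whole domain.
Carrying out the integral gives A² · a^5/30.
Hence A² = 1/[a^5/30].
Substituting a = 4.968 gives A² = 0.0099132, so A = 0.099565.

A ≈ 0.09956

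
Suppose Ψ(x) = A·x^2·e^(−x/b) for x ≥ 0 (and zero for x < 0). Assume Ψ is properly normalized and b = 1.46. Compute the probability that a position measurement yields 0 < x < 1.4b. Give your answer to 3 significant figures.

P ≈ 0.152

P = ∫_{0}^{1.4b} |Ψ(x)|² dx.
With A² fixed by ∫|Ψ|² = 1, i.e. A² = (3·b^5/4)^(−1), substitute and integrate.
In terms of u = x/b (A² and the length scale cancel between numerator and denominator), P = [∫_{0}^{1.4} u^4·e^(-2·u) du] / [∫_{0}^{∞} u^4·e^(-2·u) du].
With ∫ u^4·e^(-2·u) du = -(u^4/2 + u^3 + 3·u^2/2 + 3·u/2 + 3/4)·e^(-2·u) + C, the region integral is ≈ 0.11424 and the full one is 3/4.
Evaluating gives P = 0.1523.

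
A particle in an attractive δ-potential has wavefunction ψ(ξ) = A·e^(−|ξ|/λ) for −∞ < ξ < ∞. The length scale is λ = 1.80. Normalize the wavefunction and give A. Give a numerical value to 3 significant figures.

We need A² ∫|f|² dξ = 1, taking the integral from −∞ to ∞.
Carrying out the integral gives A² · λ.
With λ = 1.80: A² = 0.5556 and A = 0.7454.

A ≈ 0.745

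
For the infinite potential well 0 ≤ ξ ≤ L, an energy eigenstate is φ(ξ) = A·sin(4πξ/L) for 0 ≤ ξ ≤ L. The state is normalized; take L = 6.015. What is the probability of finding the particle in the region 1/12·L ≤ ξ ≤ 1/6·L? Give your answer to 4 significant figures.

|φ|² is the probability density, so P = ∫_{1/12·L}^{1/6·L} |φ|² dξ.
With A² fixed by ∫|φ|² = 1, i.e. A² = (L/2)^(−1), substitute and integrate.
Let u = ξ/L; then A² and the length scale cancel, so P = ∫_{1/12}^{1/6} sin(4·π·u)^2 du ÷ ∫_{0}^{1} sin(4·π·u)^2 du.
Using ∫ sin(4·π·u)^2 du = u/2 - sin(4·π·u)·cos(4·π·u)/(8·π), the numerator is √(3)/(16·π) + 1/24 and the denominator is 1/2.
This works out to P = (√(3)/8 + π/12)/π.

P ≈ 0.1522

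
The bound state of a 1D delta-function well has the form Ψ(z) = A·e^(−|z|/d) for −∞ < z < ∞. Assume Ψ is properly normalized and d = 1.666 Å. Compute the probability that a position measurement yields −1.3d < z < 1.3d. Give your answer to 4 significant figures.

The probability is P = ∫ |Ψ|² dz over [−1.3d, 1.3d].
The normalization integral ∫|Ψ|²dz over the whole domain equals d·A², and A² cancels in the ratio.
Both integrals are even about z = 0, so only the z ≥ 0 halves are needed (the factors of 2 cancel). Let u = z/d; then A² and the length scale cancel, so P = ∫_{0}^{1.3} e^(-2·u) du ÷ ∫_{0}^{∞} e^(-2·u) du.
An antiderivative of e^(-2·u) is -e^(-2·u)/2; evaluating from 0 to 1.3 gives 1/2 - e^(-13/5)/2, while the full integral is 1/2.
This works out to P = 0.92573.

P ≈ 0.9257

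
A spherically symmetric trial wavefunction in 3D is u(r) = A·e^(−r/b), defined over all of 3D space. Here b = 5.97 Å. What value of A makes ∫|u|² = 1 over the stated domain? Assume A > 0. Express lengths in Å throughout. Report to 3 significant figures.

A ≈ 0.0387 Å^(-3/2)

The normalization condition is ∫|u|² 4πr² dr = 1 from 0 to ∞.
In 3D with spherical symmetry the volume element is 4πr² dr.
Recall ∫₀^∞ r^m e^(−r/β) dr = m!·β^(m+1), ∫|u|² 4πr² dr = A²·(π·b^3).
Hence A² = 1/[π·b^3].
Plugging in b = 5.97 yields A = 0.03868.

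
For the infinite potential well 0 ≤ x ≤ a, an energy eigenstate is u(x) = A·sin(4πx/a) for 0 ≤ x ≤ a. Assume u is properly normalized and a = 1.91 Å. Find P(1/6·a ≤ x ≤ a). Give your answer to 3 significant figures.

P = ∫_{1/6·a}^{a} |u(x)|² dx.
Since A² = 1/(a/2), this is the region integral divided by the full normalization integral.
Let t = x/a; then A² and the length scale cancel, so P = ∫_{1/6}^{1} sin(4·π·t)^2 dt ÷ ∫_{0}^{1} sin(4·π·t)^2 dt.
An antiderivative of sin(4·π·t)^2 is t/2 - sin(4·π·t)·cos(4·π·t)/(8·π); evaluating from 1/6 to 1 gives -√(3)/(32·π) + 5/12, while the full integral is 1/2.
Taking the ratio, P = -√(3)/(16·π) + 5/6.

P ≈ 0.799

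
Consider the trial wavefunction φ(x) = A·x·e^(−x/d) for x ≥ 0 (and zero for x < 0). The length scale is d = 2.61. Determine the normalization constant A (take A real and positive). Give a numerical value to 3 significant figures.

A ≈ 0.474

We need A² ∫|f|² dx = 1, taking the integral from 0 to ∞.
With ∫₀^∞ x^2 e^(−αx) dx = 2!/α^3, with φ = A·x·e^(−x/d), the integral evaluates to A²·[d^3/4].
Plugging in d = 2.61 yields A = 0.4743.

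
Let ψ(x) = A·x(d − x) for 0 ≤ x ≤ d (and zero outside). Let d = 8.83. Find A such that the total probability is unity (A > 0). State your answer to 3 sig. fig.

A ≈ 0.0236

The normalization condition is ∫|ψ|² dx = 1 from 0 to d.
Expanding the polynomial and integrating term by term, carrying out the integral gives A² · d^5/30.
Substituting d = 8.83 gives A² = 0.0005589, so A = 0.02364.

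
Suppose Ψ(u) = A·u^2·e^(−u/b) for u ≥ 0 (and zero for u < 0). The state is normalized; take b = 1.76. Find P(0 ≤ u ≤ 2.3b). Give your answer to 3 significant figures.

P ≈ 0.487

P = ∫_{0}^{2.3b} |Ψ(u)|² du.
Since A² = 1/(3·b^5/4), this is the region integral divided by the full normalization integral.
In terms of t = u/b (A² and the length scale cancel between numerator and denominator), P = [∫_{0}^{2.3} t^4·e^(-2·t) dt] / [∫_{0}^{∞} t^4·e^(-2·t) dt].
An antiderivative of t^4·e^(-2·t) is -(t^4/2 + t^3 + 3·t^2/2 + 3·t/2 + 3/4)·e^(-2·t); evaluating from 0 to 2.3 gives ≈ 0.36507, while the full integral is 3/4.
Taking the ratio, P = 0.4868.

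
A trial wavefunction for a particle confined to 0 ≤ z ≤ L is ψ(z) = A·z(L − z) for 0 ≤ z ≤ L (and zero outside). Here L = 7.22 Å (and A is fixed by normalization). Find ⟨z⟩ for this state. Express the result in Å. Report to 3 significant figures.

⟨z⟩ ≈ 3.61 Å

By definition ⟨z⟩ = ∫ z |ψ(z)|² dz.
The ratio of the moment integral to the normalization integral gives ⟨z⟩ = L/2.
Putting L = 7.22 gives 3.610.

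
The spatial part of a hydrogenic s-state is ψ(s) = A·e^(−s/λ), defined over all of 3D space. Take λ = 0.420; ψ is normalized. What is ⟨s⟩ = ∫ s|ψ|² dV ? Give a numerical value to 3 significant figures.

⟨s⟩ ≈ 0.630

⟨s⟩ = ∫ s |ψ|² 4πs² ds over the full domain.
Since the A² factors cancel between numerator and denominator, ⟨s⟩ = 3·λ/2.
Putting λ = 0.420 gives 0.6300.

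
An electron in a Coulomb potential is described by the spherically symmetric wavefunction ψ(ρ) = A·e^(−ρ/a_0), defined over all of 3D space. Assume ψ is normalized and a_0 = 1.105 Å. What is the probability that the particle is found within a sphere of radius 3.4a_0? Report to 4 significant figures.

With dV = 4πρ²dρ, the probability is ∫|ψ|² dV over ρ ≤ 3.4a_0.
The full normalization integral is A²·[π·a_0^3] = 1, fixing A².
Substituting u = ρ/a_0, A², 4π and the length scale all cancel in the ratio: P = ∫_{0}^{3.4} u^2·e^(-2·u) du / ∫_{0}^{∞} u^2·e^(-2·u) du.
Using ∫ u^2·e^(-2·u) du = -(2·u^2 + 2·u + 1)·e^(-2·u)/4, the numerator is 1/4 - 773·e^(-34/5)/100 and the denominator is 1/4.
Taking the ratio yields P = 0.96556.

P ≈ 0.9656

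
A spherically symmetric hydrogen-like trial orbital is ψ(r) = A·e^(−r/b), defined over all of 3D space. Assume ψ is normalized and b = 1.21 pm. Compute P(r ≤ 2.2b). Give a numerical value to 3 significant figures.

With dV = 4πr²dr, the probability is ∫|ψ|² dV over r ≤ 2.2b.
A² is fixed by ∫₀^∞ 4πr²|ψ|² dr = 1, i.e. A² = (π·b^3)^(−1).
In terms of u = r/b (A², 4π and the length scale all cancel between numerator and denominator), P = [∫_{0}^{2.2} u^2·e^(-2·u) du] / [∫_{0}^{∞} u^2·e^(-2·u) du].
An antiderivative of u^2·e^(-2·u) is -(2·u^2 + 2·u + 1)·e^(-2·u)/4; evaluating from 0 to 2.2 gives 1/4 - 377·e^(-22/5)/100, while the full integral is 1/4.
This evaluates to P = 0.8149.

P ≈ 0.815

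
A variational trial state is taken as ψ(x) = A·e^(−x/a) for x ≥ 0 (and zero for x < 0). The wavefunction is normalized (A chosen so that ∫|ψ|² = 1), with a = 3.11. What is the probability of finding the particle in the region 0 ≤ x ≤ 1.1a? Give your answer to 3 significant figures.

The probability is P = ∫ |ψ|² dx over [0, 1.1a].
Since A² = 1/(a/2), this is the region integral divided by the full normalization integral.
Let u = x/a; then A² and the length scale cancel, so P = ∫_{0}^{1.1} e^(-2·u) du ÷ ∫_{0}^{∞} e^(-2·u) du.
Using ∫ e^(-2·u) du = -e^(-2·u)/2, the numerator is 1/2 - e^(-11/5)/2 and the denominator is 1/2.
The result is P = 0.8892.

P ≈ 0.889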